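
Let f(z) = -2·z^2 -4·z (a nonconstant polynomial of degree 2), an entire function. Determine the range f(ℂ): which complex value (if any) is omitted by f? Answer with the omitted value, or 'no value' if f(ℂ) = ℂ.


Little Picard bounds the complement of f(ℂ) to at most one point.
For every w ∈ ℂ, the equation p(z) − w = 0 is a nonconstant polynomial in z and hence has at least one root by the fundamental theorem of algebra. So p is surjective onto ℂ, omitting no value.

Omitted value: no value.


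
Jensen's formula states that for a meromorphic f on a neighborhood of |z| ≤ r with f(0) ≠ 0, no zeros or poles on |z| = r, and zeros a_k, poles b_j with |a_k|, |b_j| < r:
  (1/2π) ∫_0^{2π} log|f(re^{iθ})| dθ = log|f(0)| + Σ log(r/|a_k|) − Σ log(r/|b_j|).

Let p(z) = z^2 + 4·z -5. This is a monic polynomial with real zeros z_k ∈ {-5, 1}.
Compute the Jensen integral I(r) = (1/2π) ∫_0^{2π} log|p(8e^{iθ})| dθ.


Zeros: -5, 1; r = 8.
Inside |z| < r: -5, 1. Outside (|z| ≥ r): ∅.
p(0) = -5, so log|p(0)| = log(5) = 1.6094.
Apply Jensen: I(r) = log|p(0)| + Σ_k log(r/|z_k|), summed over zeros inside |z| < r.
  log(r/|z_k|) for z_k = -5: log(8/5) = 0.4700
  log(r/|z_k|) for z_k = 1: log(8/1) = 2.0794
Sum over inside zeros: 2.5494.
I(r) = log|p(0)| + (inside sum) = 1.6094 + 2.5494 = 4.1589.
Closed form (all zeros inside, monic): I(r) = n·log(r) = 2·log(8) = 4.1589. ✓

I(r) ≈ 4.1589.


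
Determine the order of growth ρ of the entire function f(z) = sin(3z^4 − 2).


Write sin(w) = (e^{iw} ± e^{−iw})/(2 or 2i), so |sin(w)| ≤ e^{|w|}. With w = 3z^4 − 2, |w| ≤ 3r^4 + 2 on |z|=r, giving M(r) ≤ e^{3r^4 + 2} and ρ ≤ 4. For the lower bound, choose z on |z|=r with 3z^4 purely imaginary of modulus 3r^4; then |sin(3z^4 − 2)| grows like e^{3r^4}/2, so ρ ≥ 4. Hence ρ = 4.
Therefore ρ = 4.

Order ρ = 4.


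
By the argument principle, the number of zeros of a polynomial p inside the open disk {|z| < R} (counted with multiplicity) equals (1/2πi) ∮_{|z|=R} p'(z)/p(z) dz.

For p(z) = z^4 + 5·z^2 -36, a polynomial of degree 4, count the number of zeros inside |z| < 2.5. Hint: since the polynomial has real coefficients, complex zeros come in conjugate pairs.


The zeros of p are: 2, (0 + 3i), (0 - 3i), -2.
Their magnitudes are: 2, 3, 3, 2.
Zeros with |z| < R = 2.5: 2, -2.
Count = 2.
By the argument principle, (1/2πi) ∮_{|z|=R} p'(z)/p(z) dz equals exactly this count.

Number of zeros inside |z| < 2.5: 2.


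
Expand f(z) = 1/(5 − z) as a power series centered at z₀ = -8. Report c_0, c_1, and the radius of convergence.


Let w = z − z₀, so z = z₀ + w.
Then 5 − z = 5 − (z₀ + w) = (5 − z₀) − w = 13 − w.
f(z) = 1/(13 − w) = (1/(13)) · 1/(1 − w/(13)) = Σ_{n≥0} w^n / (13)^(n+1).
So c_n = 1/(13)^(n+1):
  c_0 = 1/(13)^1 = 1/13.
  c_1 = 1/(13)^2 = 1/169.
The series is valid for |w/d| < 1, i.e. |z − z₀| < |d|.
Radius of convergence: R = |5 − z₀| = |13| = 13 (distance from z₀ to the singularity z = 5).

c_0 = 1/13, c_1 = 1/169; R = 13.


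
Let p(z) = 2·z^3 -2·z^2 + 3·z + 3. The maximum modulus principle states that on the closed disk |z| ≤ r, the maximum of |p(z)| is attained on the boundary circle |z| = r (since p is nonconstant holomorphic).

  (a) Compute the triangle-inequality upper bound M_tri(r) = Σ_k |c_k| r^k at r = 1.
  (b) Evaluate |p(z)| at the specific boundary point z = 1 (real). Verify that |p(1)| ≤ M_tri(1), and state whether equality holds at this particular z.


Coefficients: c_0 = 3, c_1 = 3, c_2 = -2, c_3 = 2. Radius r = 1.
Part (a). Triangle bound: M_tri(r) = Σ_k |c_k| r^k
  = |3|·1^0 + |3|·1^1 + |-2|·1^2 + |2|·1^3
  = 3 + 3 + 2 + 2 = 10.
This bounds M(r) := max_{|z|=r} |p(z)| from above; equality holds iff all terms c_k z^k can be made to align in phase at a single z on |z|=r.
Part (b). At z = 1 (real, on the circle |z| = r):
  p(1) = (3)·1^0 + (3)·1^1 + (-2)·1^2 + (2)·1^3 = 6.
  |p(1)| = 6.
Check: |p(1)| = 6 ≤ 10 = M_tri(1). ✓ Equality does not hold at z = 1 (the coefficients have mixed signs, so the terms do not all align in phase there).

M_tri(1) = 10; |p(1)| = 6; equality at z=1: no.


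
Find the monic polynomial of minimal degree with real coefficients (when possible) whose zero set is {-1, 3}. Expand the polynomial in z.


The polynomial is p(z) = ∏_{α ∈ S} (z − α), where S = {-1, 3}.
Expanding the product yields: p(z) = z^2 -2·z -3.
The resulting polynomial has degree 2 and real coefficients as required.

p(z) = z^2 -2·z -3.


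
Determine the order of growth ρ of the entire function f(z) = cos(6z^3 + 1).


Write cos(w) = (e^{iw} ± e^{−iw})/(2 or 2i), so |cos(w)| ≤ e^{|w|}. With w = 6z^3 + 1, |w| ≤ 6r^3 + 1 on |z|=r, giving M(r) ≤ e^{6r^3 + 1} and ρ ≤ 3. For the lower bound, choose z on |z|=r with 6z^3 purely imaginary of modulus 6r^3; then |cos(6z^3 + 1)| grows like e^{6r^3}/2, so ρ ≥ 3. Hence ρ = 3.
Therefore ρ = 3.

Order ρ = 3.


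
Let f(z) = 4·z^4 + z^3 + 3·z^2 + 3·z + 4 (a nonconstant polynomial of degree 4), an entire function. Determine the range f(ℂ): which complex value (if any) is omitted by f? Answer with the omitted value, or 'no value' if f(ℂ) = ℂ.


Little Picard bounds the complement of f(ℂ) to at most one point.
For every w ∈ ℂ, the equation p(z) − w = 0 is a nonconstant polynomial in z and hence has at least one root by the fundamental theorem of algebra. So p is surjective onto ℂ, omitting no value.

Omitted value: no value.


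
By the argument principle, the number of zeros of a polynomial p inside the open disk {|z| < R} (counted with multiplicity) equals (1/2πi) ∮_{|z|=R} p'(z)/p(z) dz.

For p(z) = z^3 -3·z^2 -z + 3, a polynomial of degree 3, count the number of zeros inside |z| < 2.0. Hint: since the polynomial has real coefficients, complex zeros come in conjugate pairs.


The zeros of p are: 1, -1, 3.
Their magnitudes are: 1, 1, 3.
Zeros with |z| < R = 2.0: 1, -1.
Count = 2.
By the argument principle, (1/2πi) ∮_{|z|=R} p'(z)/p(z) dz equals exactly this count.

Number of zeros inside |z| < 2.0: 2.


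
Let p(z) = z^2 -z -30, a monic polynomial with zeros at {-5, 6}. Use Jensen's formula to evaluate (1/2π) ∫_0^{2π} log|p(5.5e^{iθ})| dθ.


Zeros: -5, 6; r = 5.5.
Inside |z| < r: -5. Outside (|z| ≥ r): 6.
p(0) = -30, so log|p(0)| = log(30) = 3.4012.
Apply Jensen: I(r) = log|p(0)| + Σ_k log(r/|z_k|), summed over zeros inside |z| < r.
  log(r/|z_k|) for z_k = -5: log(5.5/5) = 0.0953
  Outside zeros (6) contribute nothing to the Jensen sum.
Sum over inside zeros: 0.0953.
I(r) = log|p(0)| + (inside sum) = 3.4012 + 0.0953 = 3.4965.
Note: since some zeros are outside |z| ≤ r, the simplified n·log(r) form does NOT apply — only the inside zeros contribute.

I(r) ≈ 3.4965.


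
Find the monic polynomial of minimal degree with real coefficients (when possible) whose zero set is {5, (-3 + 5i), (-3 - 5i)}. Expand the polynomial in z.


The polynomial is p(z) = ∏_{α ∈ S} (z − α), where S = {5, (-3 + 5i), (-3 - 5i)}.
Expanding the product yields: p(z) = z^3 + z^2 + 4·z -170.
Note conjugate pairs combine to real quadratics: (z − (-3+5i))(z − (-3−5i)) = z² + 6z + 34.
The resulting polynomial has degree 3 and real coefficients as required.

p(z) = z^3 + z^2 + 4·z -170.


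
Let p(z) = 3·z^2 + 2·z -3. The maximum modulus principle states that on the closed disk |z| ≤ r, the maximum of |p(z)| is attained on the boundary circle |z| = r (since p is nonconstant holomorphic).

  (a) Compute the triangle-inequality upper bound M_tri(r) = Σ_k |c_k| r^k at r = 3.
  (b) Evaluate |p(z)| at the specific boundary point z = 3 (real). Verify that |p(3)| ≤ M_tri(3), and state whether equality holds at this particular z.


Coefficients: c_0 = -3, c_1 = 2, c_2 = 3. Radius r = 3.
Part (a). Triangle bound: M_tri(r) = Σ_k |c_k| r^k
  = |-3|·3^0 + |2|·3^1 + |3|·3^2
  = 3 + 6 + 27 = 36.
This bounds M(r) := max_{|z|=r} |p(z)| from above; equality holds iff all terms c_k z^k can be made to align in phase at a single z on |z|=r.
Part (b). At z = 3 (real, on the circle |z| = r):
  p(3) = (-3)·3^0 + (2)·3^1 + (3)·3^2 = 30.
  |p(3)| = 30.
Check: |p(3)| = 30 ≤ 36 = M_tri(3). ✓ Equality does not hold at z = 3 (the coefficients have mixed signs, so the terms do not all align in phase there).

M_tri(3) = 36; |p(3)| = 30; equality at z=3: no.


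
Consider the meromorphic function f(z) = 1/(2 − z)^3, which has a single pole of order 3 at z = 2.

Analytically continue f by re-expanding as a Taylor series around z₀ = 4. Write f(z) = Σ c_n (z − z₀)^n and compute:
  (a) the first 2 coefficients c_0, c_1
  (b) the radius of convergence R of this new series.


Let w = z − z₀, so z = z₀ + w.
Then 2 − z = 2 − (z₀ + w) = (2 − z₀) − w = -2 − w.
f(z) = 1/(-2 − w)^3 = (1/(-2)^3) · (1 − w/(-2))^{−3}.
By the binomial series (1−u)^{−3} = Σ_{n≥0} C(n+2, 2) u^n for |u|<1, with u = w/(-2):
  c_n = C(n+2, 2) / (-2)^(n+3).
  c_0 = 1/(-2)^3 = -1/8.
  c_1 = 3/(-2)^4 = 3/16.
The series is valid for |w/d| < 1, i.e. |z − z₀| < |d|.
Radius of convergence: R = |2 − z₀| = |-2| = 2 (distance from z₀ to the singularity z = 2).

c_0 = -1/8, c_1 = 3/16; R = 2.


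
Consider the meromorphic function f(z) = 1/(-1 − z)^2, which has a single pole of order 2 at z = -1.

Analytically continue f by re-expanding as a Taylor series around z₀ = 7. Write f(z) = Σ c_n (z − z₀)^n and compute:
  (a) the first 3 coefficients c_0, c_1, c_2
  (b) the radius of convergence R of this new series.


Let w = z − z₀, so z = z₀ + w.
Then -1 − z = -1 − (z₀ + w) = (-1 − z₀) − w = -8 − w.
f(z) = 1/(-8 − w)^2 = (1/(-8)^2) · (1 − w/(-8))^{−2}.
By the binomial series (1−u)^{−2} = Σ_{n≥0} C(n+1, 1) u^n for |u|<1, with u = w/(-8):
  c_n = C(n+1, 1) / (-8)^(n+2).
  c_0 = 1/(-8)^2 = 1/64.
  c_1 = 2/(-8)^3 = -1/256.
  c_2 = 3/(-8)^4 = 3/4096.
The series is valid for |w/d| < 1, i.e. |z − z₀| < |d|.
Radius of convergence: R = |-1 − z₀| = |-8| = 8 (distance from z₀ to the singularity z = -1).

c_0 = 1/64, c_1 = -1/256, c_2 = 3/4096; R = 8.


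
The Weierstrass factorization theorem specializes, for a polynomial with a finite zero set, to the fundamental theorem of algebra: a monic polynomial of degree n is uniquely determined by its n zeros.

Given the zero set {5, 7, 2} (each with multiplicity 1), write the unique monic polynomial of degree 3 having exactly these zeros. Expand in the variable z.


The polynomial is p(z) = ∏_{α ∈ S} (z − α), where S = {5, 7, 2}.
Expanding the product yields: p(z) = z^3 -14·z^2 + 59·z -70.
The resulting polynomial has degree 3 and real coefficients as required.

p(z) = z^3 -14·z^2 + 59·z -70.


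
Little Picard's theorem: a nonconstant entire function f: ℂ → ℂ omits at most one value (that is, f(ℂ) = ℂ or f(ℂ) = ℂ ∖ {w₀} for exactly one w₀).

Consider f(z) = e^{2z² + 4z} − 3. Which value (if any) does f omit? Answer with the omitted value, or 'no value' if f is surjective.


Little Picard bounds the complement of f(ℂ) to at most one point.
The exponent g(z) = 2z² + 4z is a nonconstant polynomial, hence surjective onto ℂ. So e^{g(z)} takes every value in {e^w : w ∈ ℂ} = ℂ ∖ {0}. Adding -3 shifts the range to ℂ ∖ {-3}. f omits exactly -3.

Omitted value: -3.


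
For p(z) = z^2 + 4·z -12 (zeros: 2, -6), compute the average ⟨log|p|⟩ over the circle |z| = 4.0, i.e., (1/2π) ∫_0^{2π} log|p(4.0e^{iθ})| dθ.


Zeros: -6, 2; r = 4.0.
Inside |z| < r: 2. Outside (|z| ≥ r): -6.
p(0) = -12, so log|p(0)| = log(12) = 2.4849.
Apply Jensen: I(r) = log|p(0)| + Σ_k log(r/|z_k|), summed over zeros inside |z| < r.
  log(r/|z_k|) for z_k = 2: log(4.0/2) = 0.6931
  Outside zeros (-6) contribute nothing to the Jensen sum.
Sum over inside zeros: 0.6931.
I(r) = log|p(0)| + (inside sum) = 2.4849 + 0.6931 = 3.1781.
Note: since some zeros are outside |z| ≤ r, the simplified n·log(r) form does NOT apply — only the inside zeros contribute.

I(r) ≈ 3.1781.


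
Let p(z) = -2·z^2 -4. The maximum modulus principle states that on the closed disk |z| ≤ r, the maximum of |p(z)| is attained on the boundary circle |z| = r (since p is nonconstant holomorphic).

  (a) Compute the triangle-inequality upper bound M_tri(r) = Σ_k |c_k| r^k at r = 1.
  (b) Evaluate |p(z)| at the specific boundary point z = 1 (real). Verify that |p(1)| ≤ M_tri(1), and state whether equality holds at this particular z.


Coefficients: c_0 = -4, c_1 = 0, c_2 = -2. Radius r = 1.
Part (a). Triangle bound: M_tri(r) = Σ_k |c_k| r^k
  = |-4|·1^0 + |0|·1^1 + |-2|·1^2
  = 4 + 0 + 2 = 6.
This bounds M(r) := max_{|z|=r} |p(z)| from above; equality holds iff all terms c_k z^k can be made to align in phase at a single z on |z|=r.
Part (b). At z = 1 (real, on the circle |z| = r):
  p(1) = (-4)·1^0 + (0)·1^1 + (-2)·1^2 = -6.
  |p(1)| = 6.
Since all nonzero coefficients share the same sign, |p(1)| = 6 = M_tri(1); the triangle bound is attained at z = 1, so in fact M(r) = 6.

M_tri(1) = 6; |p(1)| = 6; equality at z=1: yes.


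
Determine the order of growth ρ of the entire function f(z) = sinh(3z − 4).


sinh(w) is a linear combination of e^{iw} and e^{−iw} (or e^w, e^{−w} in the hyperbolic case), so |sinh(w)| ≤ e^{|w|}. With w = 3z − 4, |w| ≤ 3|z| + 4 = 3r + 4 on |z| = r, giving M(r) ≤ e^{3r + 4}, so ρ ≤ 1. On a suitable ray (z = it for sin/cos; z = t for sinh/cosh, t real → ∞), |sinh(3z − 4)| grows like e^{3|t|}/2, so ρ ≥ 1. Hence ρ = 1.
Therefore ρ = 1.

Order ρ = 1.


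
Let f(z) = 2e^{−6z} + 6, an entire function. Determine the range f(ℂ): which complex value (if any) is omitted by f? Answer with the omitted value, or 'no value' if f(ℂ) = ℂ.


Little Picard bounds the complement of f(ℂ) to at most one point.
e^{−6z} is never zero on ℂ, so 2·e^{−6z} takes every value in ℂ ∖ {0}. Adding 6 shifts the range to ℂ ∖ {6}. Thus f omits exactly the value 6.

Omitted value: 6.


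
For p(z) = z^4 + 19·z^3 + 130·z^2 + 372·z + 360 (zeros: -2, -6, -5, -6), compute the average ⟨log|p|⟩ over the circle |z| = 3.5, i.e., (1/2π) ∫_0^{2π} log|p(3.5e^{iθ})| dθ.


Zeros: -6, -6, -5, -2; r = 3.5.
Inside |z| < r: -2. Outside (|z| ≥ r): -6, -6, -5.
p(0) = 360, so log|p(0)| = log(360) = 5.8861.
Apply Jensen: I(r) = log|p(0)| + Σ_k log(r/|z_k|), summed over zeros inside |z| < r.
  log(r/|z_k|) for z_k = -2: log(3.5/2) = 0.5596
  Outside zeros (-6, -6, -5) contribute nothing to the Jensen sum.
Sum over inside zeros: 0.5596.
I(r) = log|p(0)| + (inside sum) = 5.8861 + 0.5596 = 6.4457.
Note: since some zeros are outside |z| ≤ r, the simplified n·log(r) form does NOT apply — only the inside zeros contribute.

I(r) ≈ 6.4457.


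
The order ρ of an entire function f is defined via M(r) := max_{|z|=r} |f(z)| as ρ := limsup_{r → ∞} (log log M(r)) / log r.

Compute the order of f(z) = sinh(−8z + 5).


sinh(w) is a linear combination of e^{iw} and e^{−iw} (or e^w, e^{−w} in the hyperbolic case), so |sinh(w)| ≤ e^{|w|}. With w = −8z + 5, |w| ≤ 8|z| + 5 = 8r + 5 on |z| = r, giving M(r) ≤ e^{8r + 5}, so ρ ≤ 1. On a suitable ray (z = it for sin/cos; z = t for sinh/cosh, t real → ∞), |sinh(−8z + 5)| grows like e^{8|t|}/2, so ρ ≥ 1. Hence ρ = 1.
Therefore ρ = 1.

Order ρ = 1.


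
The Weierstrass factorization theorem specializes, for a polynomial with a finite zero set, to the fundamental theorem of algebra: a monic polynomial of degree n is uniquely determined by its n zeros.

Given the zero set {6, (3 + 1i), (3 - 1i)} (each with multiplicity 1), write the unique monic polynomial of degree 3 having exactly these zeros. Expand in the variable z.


The polynomial is p(z) = ∏_{α ∈ S} (z − α), where S = {6, (3 + 1i), (3 - 1i)}.
Expanding the product yields: p(z) = z^3 -12·z^2 + 46·z -60.
Note conjugate pairs combine to real quadratics: (z − (3+1i))(z − (3−1i)) = z² − 6z + 10.
The resulting polynomial has degree 3 and real coefficients as required.

p(z) = z^3 -12·z^2 + 46·z -60.


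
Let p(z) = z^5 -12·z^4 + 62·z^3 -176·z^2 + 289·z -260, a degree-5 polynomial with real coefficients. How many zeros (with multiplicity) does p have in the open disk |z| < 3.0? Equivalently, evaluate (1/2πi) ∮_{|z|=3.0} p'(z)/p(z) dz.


The zeros of p are: (1 + 2i), (1 - 2i), (3 + 2i), (3 - 2i), 4.
Their magnitudes are: 2.236, 2.236, 3.606, 3.606, 4.
Zeros with |z| < R = 3.0: (1 + 2i), (1 - 2i).
Count = 2.
By the argument principle, (1/2πi) ∮_{|z|=R} p'(z)/p(z) dz equals exactly this count.

Number of zeros inside |z| < 3.0: 2.


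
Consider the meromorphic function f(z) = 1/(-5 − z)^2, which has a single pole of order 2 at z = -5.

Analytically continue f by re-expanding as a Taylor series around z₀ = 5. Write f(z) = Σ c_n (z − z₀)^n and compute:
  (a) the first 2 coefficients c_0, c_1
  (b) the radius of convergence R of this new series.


Let w = z − z₀, so z = z₀ + w.
Then -5 − z = -5 − (z₀ + w) = (-5 − z₀) − w = -10 − w.
f(z) = 1/(-10 − w)^2 = (1/(-10)^2) · (1 − w/(-10))^{−2}.
By the binomial series (1−u)^{−2} = Σ_{n≥0} C(n+1, 1) u^n for |u|<1, with u = w/(-10):
  c_n = C(n+1, 1) / (-10)^(n+2).
  c_0 = 1/(-10)^2 = 1/100.
  c_1 = 2/(-10)^3 = -1/500.
The series is valid for |w/d| < 1, i.e. |z − z₀| < |d|.
Radius of convergence: R = |-5 − z₀| = |-10| = 10 (distance from z₀ to the singularity z = -5).

c_0 = 1/100, c_1 = -1/500; R = 10.


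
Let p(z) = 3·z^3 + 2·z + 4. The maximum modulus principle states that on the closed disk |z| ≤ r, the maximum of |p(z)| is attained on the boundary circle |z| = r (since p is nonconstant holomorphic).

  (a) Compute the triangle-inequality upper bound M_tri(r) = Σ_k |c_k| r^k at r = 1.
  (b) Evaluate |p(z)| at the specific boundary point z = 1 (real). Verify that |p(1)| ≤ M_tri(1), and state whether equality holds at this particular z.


Coefficients: c_0 = 4, c_1 = 2, c_2 = 0, c_3 = 3. Radius r = 1.
Part (a). Triangle bound: M_tri(r) = Σ_k |c_k| r^k
  = |4|·1^0 + |2|·1^1 + |0|·1^2 + |3|·1^3
  = 4 + 2 + 0 + 3 = 9.
This bounds M(r) := max_{|z|=r} |p(z)| from above; equality holds iff all terms c_k z^k can be made to align in phase at a single z on |z|=r.
Part (b). At z = 1 (real, on the circle |z| = r):
  p(1) = (4)·1^0 + (2)·1^1 + (0)·1^2 + (3)·1^3 = 9.
  |p(1)| = 9.
Since all nonzero coefficients share the same sign, |p(1)| = 9 = M_tri(1); the triangle bound is attained at z = 1, so in fact M(r) = 9.

M_tri(1) = 9; |p(1)| = 9; equality at z=1: yes.


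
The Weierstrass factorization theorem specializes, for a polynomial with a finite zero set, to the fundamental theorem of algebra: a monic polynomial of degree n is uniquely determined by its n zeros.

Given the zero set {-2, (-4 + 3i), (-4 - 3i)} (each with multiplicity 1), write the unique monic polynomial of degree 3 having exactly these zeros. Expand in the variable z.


The polynomial is p(z) = ∏_{α ∈ S} (z − α), where S = {-2, (-4 + 3i), (-4 - 3i)}.
Expanding the product yields: p(z) = z^3 + 10·z^2 + 41·z + 50.
Note conjugate pairs combine to real quadratics: (z − (-4+3i))(z − (-4−3i)) = z² + 8z + 25.
The resulting polynomial has degree 3 and real coefficients as required.

p(z) = z^3 + 10·z^2 + 41·z + 50.


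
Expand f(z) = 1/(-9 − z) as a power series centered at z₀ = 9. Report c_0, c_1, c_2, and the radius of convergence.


Let w = z − z₀, so z = z₀ + w.
Then -9 − z = -9 − (z₀ + w) = (-9 − z₀) − w = -18 − w.
f(z) = 1/(-18 − w) = (1/(-18)) · 1/(1 − w/(-18)) = Σ_{n≥0} w^n / (-18)^(n+1).
So c_n = 1/(-18)^(n+1):
  c_0 = 1/(-18)^1 = -1/18.
  c_1 = 1/(-18)^2 = 1/324.
  c_2 = 1/(-18)^3 = -1/5832.
The series is valid for |w/d| < 1, i.e. |z − z₀| < |d|.
Radius of convergence: R = |-9 − z₀| = |-18| = 18 (distance from z₀ to the singularity z = -9).

c_0 = -1/18, c_1 = 1/324, c_2 = -1/5832; R = 18.


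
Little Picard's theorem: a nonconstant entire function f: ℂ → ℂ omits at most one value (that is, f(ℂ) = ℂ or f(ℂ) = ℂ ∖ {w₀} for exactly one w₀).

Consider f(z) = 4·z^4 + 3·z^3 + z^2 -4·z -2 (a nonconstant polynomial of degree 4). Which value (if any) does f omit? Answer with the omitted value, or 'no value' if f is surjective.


Little Picard bounds the complement of f(ℂ) to at most one point.
For every w ∈ ℂ, the equation p(z) − w = 0 is a nonconstant polynomial in z and hence has at least one root by the fundamental theorem of algebra. So p is surjective onto ℂ, omitting no value.

Omitted value: no value.


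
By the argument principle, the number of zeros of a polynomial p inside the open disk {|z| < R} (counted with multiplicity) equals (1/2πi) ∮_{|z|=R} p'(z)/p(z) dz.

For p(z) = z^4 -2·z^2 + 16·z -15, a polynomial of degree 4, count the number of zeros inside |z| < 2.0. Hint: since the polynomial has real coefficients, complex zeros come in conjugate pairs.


The zeros of p are: -3, 1, (1 + 2i), (1 - 2i).
Their magnitudes are: 3, 1, 2.236, 2.236.
Zeros with |z| < R = 2.0: 1.
Count = 1.
By the argument principle, (1/2πi) ∮_{|z|=R} p'(z)/p(z) dz equals exactly this count.

Number of zeros inside |z| < 2.0: 1.


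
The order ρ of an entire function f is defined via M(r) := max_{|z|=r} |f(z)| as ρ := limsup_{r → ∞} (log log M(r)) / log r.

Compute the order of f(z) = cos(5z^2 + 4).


Write cos(w) = (e^{iw} ± e^{−iw})/(2 or 2i), so |cos(w)| ≤ e^{|w|}. With w = 5z^2 + 4, |w| ≤ 5r^2 + 4 on |z|=r, giving M(r) ≤ e^{5r^2 + 4} and ρ ≤ 2. For the lower bound, choose z on |z|=r with 5z^2 purely imaginary of modulus 5r^2; then |cos(5z^2 + 4)| grows like e^{5r^2}/2, so ρ ≥ 2. Hence ρ = 2.
Therefore ρ = 2.

Order ρ = 2.


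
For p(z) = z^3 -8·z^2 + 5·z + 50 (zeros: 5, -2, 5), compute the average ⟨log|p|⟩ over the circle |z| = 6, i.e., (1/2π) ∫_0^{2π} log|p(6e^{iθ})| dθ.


Zeros: -2, 5, 5; r = 6.
Inside |z| < r: -2, 5, 5. Outside (|z| ≥ r): ∅.
p(0) = 50, so log|p(0)| = log(50) = 3.9120.
Apply Jensen: I(r) = log|p(0)| + Σ_k log(r/|z_k|), summed over zeros inside |z| < r.
  log(r/|z_k|) for z_k = 5: log(6/5) = 0.1823
  log(r/|z_k|) for z_k = -2: log(6/2) = 1.0986
  log(r/|z_k|) for z_k = 5: log(6/5) = 0.1823
Sum over inside zeros: 1.4633.
I(r) = log|p(0)| + (inside sum) = 3.9120 + 1.4633 = 5.3753.
Closed form (all zeros inside, monic): I(r) = n·log(r) = 3·log(6) = 5.3753. ✓

I(r) ≈ 5.3753.


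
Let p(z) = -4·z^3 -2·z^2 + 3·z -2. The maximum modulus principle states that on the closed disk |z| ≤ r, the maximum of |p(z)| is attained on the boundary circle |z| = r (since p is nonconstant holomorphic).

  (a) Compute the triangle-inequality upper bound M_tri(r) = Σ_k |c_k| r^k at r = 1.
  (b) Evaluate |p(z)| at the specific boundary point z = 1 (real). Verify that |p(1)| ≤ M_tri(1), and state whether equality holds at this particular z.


Coefficients: c_0 = -2, c_1 = 3, c_2 = -2, c_3 = -4. Radius r = 1.
Part (a). Triangle bound: M_tri(r) = Σ_k |c_k| r^k
  = |-2|·1^0 + |3|·1^1 + |-2|·1^2 + |-4|·1^3
  = 2 + 3 + 2 + 4 = 11.
This bounds M(r) := max_{|z|=r} |p(z)| from above; equality holds iff all terms c_k z^k can be made to align in phase at a single z on |z|=r.
Part (b). At z = 1 (real, on the circle |z| = r):
  p(1) = (-2)·1^0 + (3)·1^1 + (-2)·1^2 + (-4)·1^3 = -5.
  |p(1)| = 5.
Check: |p(1)| = 5 ≤ 11 = M_tri(1). ✓ Equality does not hold at z = 1 (the coefficients have mixed signs, so the terms do not all align in phase there).

M_tri(1) = 11; |p(1)| = 5; equality at z=1: no.


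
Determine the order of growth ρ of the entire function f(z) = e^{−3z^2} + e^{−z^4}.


Each summand is entire of order 2 and 4 respectively (as in the single-exponential case). The order of a sum is at most the max of the orders, so ρ ≤ 4. For the lower bound: on |z|=r choose arg z so that -1z^4 is real positive; then |e^{-1z^4}| = e^{1r^4} while |e^{-3z^2}| ≤ e^{3r^2} = o(e^{1r^4}). So |f| ≥ e^{1r^4}(1 − o(1)) and ρ ≥ 4. Hence ρ = max(2, 4) = 4.
Therefore ρ = 4.

Order ρ = 4.


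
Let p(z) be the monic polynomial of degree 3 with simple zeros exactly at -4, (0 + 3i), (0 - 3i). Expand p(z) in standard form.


The polynomial is p(z) = ∏_{α ∈ S} (z − α), where S = {-4, (0 + 3i), (0 - 3i)}.
Expanding the product yields: p(z) = z^3 + 4·z^2 + 9·z + 36.
Note conjugate pairs combine to real quadratics: (z − (0+3i))(z − (0−3i)) = z² + 9.
The resulting polynomial has degree 3 and real coefficients as required.

p(z) = z^3 + 4·z^2 + 9·z + 36.


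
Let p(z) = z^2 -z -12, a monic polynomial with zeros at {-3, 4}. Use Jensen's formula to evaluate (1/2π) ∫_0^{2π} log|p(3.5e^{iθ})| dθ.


Zeros: -3, 4; r = 3.5.
Inside |z| < r: -3. Outside (|z| ≥ r): 4.
p(0) = -12, so log|p(0)| = log(12) = 2.4849.
Apply Jensen: I(r) = log|p(0)| + Σ_k log(r/|z_k|), summed over zeros inside |z| < r.
  log(r/|z_k|) for z_k = -3: log(3.5/3) = 0.1542
  Outside zeros (4) contribute nothing to the Jensen sum.
Sum over inside zeros: 0.1542.
I(r) = log|p(0)| + (inside sum) = 2.4849 + 0.1542 = 2.6391.
Note: since some zeros are outside |z| ≤ r, the simplified n·log(r) form does NOT apply — only the inside zeros contribute.

I(r) ≈ 2.6391.


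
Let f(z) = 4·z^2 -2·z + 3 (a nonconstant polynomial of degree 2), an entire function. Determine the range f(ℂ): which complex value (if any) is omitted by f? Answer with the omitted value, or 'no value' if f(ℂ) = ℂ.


Little Picard bounds the complement of f(ℂ) to at most one point.
For every w ∈ ℂ, the equation p(z) − w = 0 is a nonconstant polynomial in z and hence has at least one root by the fundamental theorem of algebra. So p is surjective onto ℂ, omitting no value.

Omitted value: no value.


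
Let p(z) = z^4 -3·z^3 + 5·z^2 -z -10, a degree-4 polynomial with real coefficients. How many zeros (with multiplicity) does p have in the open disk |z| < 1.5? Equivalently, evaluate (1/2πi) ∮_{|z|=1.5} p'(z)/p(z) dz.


The zeros of p are: -1, (1 + 2i), (1 - 2i), 2.
Their magnitudes are: 1, 2.236, 2.236, 2.
Zeros with |z| < R = 1.5: -1.
Count = 1.
By the argument principle, (1/2πi) ∮_{|z|=R} p'(z)/p(z) dz equals exactly this count.

Number of zeros inside |z| < 1.5: 1.


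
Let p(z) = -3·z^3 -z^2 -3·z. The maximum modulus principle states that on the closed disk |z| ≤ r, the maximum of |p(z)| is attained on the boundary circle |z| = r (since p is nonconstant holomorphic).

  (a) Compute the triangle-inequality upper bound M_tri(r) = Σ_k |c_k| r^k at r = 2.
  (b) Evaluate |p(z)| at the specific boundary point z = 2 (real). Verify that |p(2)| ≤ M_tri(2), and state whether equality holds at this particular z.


Coefficients: c_0 = 0, c_1 = -3, c_2 = -1, c_3 = -3. Radius r = 2.
Part (a). Triangle bound: M_tri(r) = Σ_k |c_k| r^k
  = |0|·2^0 + |-3|·2^1 + |-1|·2^2 + |-3|·2^3
  = 0 + 6 + 4 + 24 = 34.
This bounds M(r) := max_{|z|=r} |p(z)| from above; equality holds iff all terms c_k z^k can be made to align in phase at a single z on |z|=r.
Part (b). At z = 2 (real, on the circle |z| = r):
  p(2) = (0)·2^0 + (-3)·2^1 + (-1)·2^2 + (-3)·2^3 = -34.
  |p(2)| = 34.
Since all nonzero coefficients share the same sign, |p(2)| = 34 = M_tri(2); the triangle bound is attained at z = 2, so in fact M(r) = 34.

M_tri(2) = 34; |p(2)| = 34; equality at z=2: yes.


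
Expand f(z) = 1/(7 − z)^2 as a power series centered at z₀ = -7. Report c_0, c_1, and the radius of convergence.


Let w = z − z₀, so z = z₀ + w.
Then 7 − z = 7 − (z₀ + w) = (7 − z₀) − w = 14 − w.
f(z) = 1/(14 − w)^2 = (1/(14)^2) · (1 − w/(14))^{−2}.
By the binomial series (1−u)^{−2} = Σ_{n≥0} C(n+1, 1) u^n for |u|<1, with u = w/(14):
  c_n = C(n+1, 1) / (14)^(n+2).
  c_0 = 1/(14)^2 = 1/196.
  c_1 = 2/(14)^3 = 1/1372.
The series is valid for |w/d| < 1, i.e. |z − z₀| < |d|.
Radius of convergence: R = |7 − z₀| = |14| = 14 (distance from z₀ to the singularity z = 7).

c_0 = 1/196, c_1 = 1/1372; R = 14.


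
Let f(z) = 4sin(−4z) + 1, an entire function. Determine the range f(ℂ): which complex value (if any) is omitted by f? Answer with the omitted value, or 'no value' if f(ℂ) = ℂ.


Little Picard bounds the complement of f(ℂ) to at most one point.
sin is entire and surjective onto ℂ: for every w ∈ ℂ, sin(ζ) = w has a solution ζ ∈ ℂ (e.g., via the complex inverse arcsin). With ζ = −4z this gives z = ζ/(-4). Then 4·sin(−4z) takes every value in 4·ℂ = ℂ, and adding 1 is a bijection of ℂ. So f is surjective and omits no value. (Note: only on the real line is sin bounded by [−1, 1].)

Omitted value: no value.


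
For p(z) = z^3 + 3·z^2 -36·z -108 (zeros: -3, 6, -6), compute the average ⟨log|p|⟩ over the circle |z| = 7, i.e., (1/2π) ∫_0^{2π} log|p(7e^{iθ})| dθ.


Zeros: -6, -3, 6; r = 7.
Inside |z| < r: -6, -3, 6. Outside (|z| ≥ r): ∅.
p(0) = -108, so log|p(0)| = log(108) = 4.6821.
Apply Jensen: I(r) = log|p(0)| + Σ_k log(r/|z_k|), summed over zeros inside |z| < r.
  log(r/|z_k|) for z_k = -3: log(7/3) = 0.8473
  log(r/|z_k|) for z_k = 6: log(7/6) = 0.1542
  log(r/|z_k|) for z_k = -6: log(7/6) = 0.1542
Sum over inside zeros: 1.1556.
I(r) = log|p(0)| + (inside sum) = 4.6821 + 1.1556 = 5.8377.
Closed form (all zeros inside, monic): I(r) = n·log(r) = 3·log(7) = 5.8377. ✓

I(r) ≈ 5.8377.


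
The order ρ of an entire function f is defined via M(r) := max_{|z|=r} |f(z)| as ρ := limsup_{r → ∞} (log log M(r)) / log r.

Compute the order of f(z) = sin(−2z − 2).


sin(w) is a linear combination of e^{iw} and e^{−iw} (or e^w, e^{−w} in the hyperbolic case), so |sin(w)| ≤ e^{|w|}. With w = −2z − 2, |w| ≤ 2|z| + 2 = 2r + 2 on |z| = r, giving M(r) ≤ e^{2r + 2}, so ρ ≤ 1. On a suitable ray (z = it for sin/cos; z = t for sinh/cosh, t real → ∞), |sin(−2z − 2)| grows like e^{2|t|}/2, so ρ ≥ 1. Hence ρ = 1.
Therefore ρ = 1.

Order ρ = 1.


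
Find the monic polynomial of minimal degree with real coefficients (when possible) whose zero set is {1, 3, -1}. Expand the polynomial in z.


The polynomial is p(z) = ∏_{α ∈ S} (z − α), where S = {1, 3, -1}.
Expanding the product yields: p(z) = z^3 -3·z^2 -z + 3.
The resulting polynomial has degree 3 and real coefficients as required.

p(z) = z^3 -3·z^2 -z + 3.


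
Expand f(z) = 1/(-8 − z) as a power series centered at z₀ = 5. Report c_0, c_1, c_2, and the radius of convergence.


Let w = z − z₀, so z = z₀ + w.
Then -8 − z = -8 − (z₀ + w) = (-8 − z₀) − w = -13 − w.
f(z) = 1/(-13 − w) = (1/(-13)) · 1/(1 − w/(-13)) = Σ_{n≥0} w^n / (-13)^(n+1).
So c_n = 1/(-13)^(n+1):
  c_0 = 1/(-13)^1 = -1/13.
  c_1 = 1/(-13)^2 = 1/169.
  c_2 = 1/(-13)^3 = -1/2197.
The series is valid for |w/d| < 1, i.e. |z − z₀| < |d|.
Radius of convergence: R = |-8 − z₀| = |-13| = 13 (distance from z₀ to the singularity z = -8).

c_0 = -1/13, c_1 = 1/169, c_2 = -1/2197; R = 13.


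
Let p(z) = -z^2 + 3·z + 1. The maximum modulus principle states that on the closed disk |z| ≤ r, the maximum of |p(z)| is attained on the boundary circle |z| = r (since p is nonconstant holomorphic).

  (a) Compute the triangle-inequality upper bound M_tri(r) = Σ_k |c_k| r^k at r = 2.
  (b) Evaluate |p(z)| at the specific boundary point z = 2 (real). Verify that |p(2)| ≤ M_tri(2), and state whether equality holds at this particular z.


Coefficients: c_0 = 1, c_1 = 3, c_2 = -1. Radius r = 2.
Part (a). Triangle bound: M_tri(r) = Σ_k |c_k| r^k
  = |1|·2^0 + |3|·2^1 + |-1|·2^2
  = 1 + 6 + 4 = 11.
This bounds M(r) := max_{|z|=r} |p(z)| from above; equality holds iff all terms c_k z^k can be made to align in phase at a single z on |z|=r.
Part (b). At z = 2 (real, on the circle |z| = r):
  p(2) = (1)·2^0 + (3)·2^1 + (-1)·2^2 = 3.
  |p(2)| = 3.
Check: |p(2)| = 3 ≤ 11 = M_tri(2). ✓ Equality does not hold at z = 2 (the coefficients have mixed signs, so the terms do not all align in phase there).

M_tri(2) = 11; |p(2)| = 3; equality at z=2: no.


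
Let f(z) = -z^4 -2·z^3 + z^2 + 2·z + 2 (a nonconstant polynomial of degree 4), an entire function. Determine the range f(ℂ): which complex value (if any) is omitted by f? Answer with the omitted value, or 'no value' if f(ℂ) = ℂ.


Little Picard bounds the complement of f(ℂ) to at most one point.
For every w ∈ ℂ, the equation p(z) − w = 0 is a nonconstant polynomial in z and hence has at least one root by the fundamental theorem of algebra. So p is surjective onto ℂ, omitting no value.

Omitted value: no value.


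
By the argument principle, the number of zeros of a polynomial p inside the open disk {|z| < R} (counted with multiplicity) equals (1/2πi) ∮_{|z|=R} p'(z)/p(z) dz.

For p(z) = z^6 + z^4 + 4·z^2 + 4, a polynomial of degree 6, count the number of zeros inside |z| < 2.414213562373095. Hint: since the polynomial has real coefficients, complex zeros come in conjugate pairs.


The zeros of p are: (0 + 1i), (0 - 1i), (1 + 1i), (1 - 1i), (-1 + 1i), (-1 - 1i).
Their magnitudes are: 1, 1, 1.414, 1.414, 1.414, 1.414.
Zeros with |z| < R = 2.414213562373095: (0 + 1i), (0 - 1i), (1 + 1i), (1 - 1i), (-1 + 1i), (-1 - 1i).
Count = 6.
By the argument principle, (1/2πi) ∮_{|z|=R} p'(z)/p(z) dz equals exactly this count.

Number of zeros inside |z| < 2.414213562373095: 6.


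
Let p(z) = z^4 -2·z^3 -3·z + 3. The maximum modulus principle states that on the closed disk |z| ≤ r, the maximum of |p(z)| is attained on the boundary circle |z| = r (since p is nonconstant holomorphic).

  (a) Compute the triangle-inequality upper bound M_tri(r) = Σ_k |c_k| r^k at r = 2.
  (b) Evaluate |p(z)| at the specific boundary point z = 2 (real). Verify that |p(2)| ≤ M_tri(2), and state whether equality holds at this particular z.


Coefficients: c_0 = 3, c_1 = -3, c_2 = 0, c_3 = -2, c_4 = 1. Radius r = 2.
Part (a). Triangle bound: M_tri(r) = Σ_k |c_k| r^k
  = |3|·2^0 + |-3|·2^1 + |0|·2^2 + |-2|·2^3 + |1|·2^4
  = 3 + 6 + 0 + 16 + 16 = 41.
This bounds M(r) := max_{|z|=r} |p(z)| from above; equality holds iff all terms c_k z^k can be made to align in phase at a single z on |z|=r.
Part (b). At z = 2 (real, on the circle |z| = r):
  p(2) = (3)·2^0 + (-3)·2^1 + (0)·2^2 + (-2)·2^3 + (1)·2^4 = -3.
  |p(2)| = 3.
Check: |p(2)| = 3 ≤ 41 = M_tri(2). ✓ Equality does not hold at z = 2 (the coefficients have mixed signs, so the terms do not all align in phase there).

M_tri(2) = 41; |p(2)| = 3; equality at z=2: no.


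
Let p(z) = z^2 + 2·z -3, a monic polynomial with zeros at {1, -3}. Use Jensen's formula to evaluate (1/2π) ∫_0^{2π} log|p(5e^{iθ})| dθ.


Zeros: -3, 1; r = 5.
Inside |z| < r: -3, 1. Outside (|z| ≥ r): ∅.
p(0) = -3, so log|p(0)| = log(3) = 1.0986.
Apply Jensen: I(r) = log|p(0)| + Σ_k log(r/|z_k|), summed over zeros inside |z| < r.
  log(r/|z_k|) for z_k = 1: log(5/1) = 1.6094
  log(r/|z_k|) for z_k = -3: log(5/3) = 0.5108
Sum over inside zeros: 2.1203.
I(r) = log|p(0)| + (inside sum) = 1.0986 + 2.1203 = 3.2189.
Closed form (all zeros inside, monic): I(r) = n·log(r) = 2·log(5) = 3.2189. ✓

I(r) ≈ 3.2189.


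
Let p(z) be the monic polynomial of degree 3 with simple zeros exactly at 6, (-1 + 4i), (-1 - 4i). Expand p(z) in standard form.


The polynomial is p(z) = ∏_{α ∈ S} (z − α), where S = {6, (-1 + 4i), (-1 - 4i)}.
Expanding the product yields: p(z) = z^3 -4·z^2 + 5·z -102.
Note conjugate pairs combine to real quadratics: (z − (-1+4i))(z − (-1−4i)) = z² + 2z + 17.
The resulting polynomial has degree 3 and real coefficients as required.

p(z) = z^3 -4·z^2 + 5·z -102.


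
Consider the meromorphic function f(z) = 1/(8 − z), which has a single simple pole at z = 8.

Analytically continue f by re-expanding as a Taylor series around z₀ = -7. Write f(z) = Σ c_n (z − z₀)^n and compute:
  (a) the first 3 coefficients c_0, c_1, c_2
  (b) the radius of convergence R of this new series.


Let w = z − z₀, so z = z₀ + w.
Then 8 − z = 8 − (z₀ + w) = (8 − z₀) − w = 15 − w.
f(z) = 1/(15 − w) = (1/(15)) · 1/(1 − w/(15)) = Σ_{n≥0} w^n / (15)^(n+1).
So c_n = 1/(15)^(n+1):
  c_0 = 1/(15)^1 = 1/15.
  c_1 = 1/(15)^2 = 1/225.
  c_2 = 1/(15)^3 = 1/3375.
The series is valid for |w/d| < 1, i.e. |z − z₀| < |d|.
Radius of convergence: R = |8 − z₀| = |15| = 15 (distance from z₀ to the singularity z = 8).

c_0 = 1/15, c_1 = 1/225, c_2 = 1/3375; R = 15.


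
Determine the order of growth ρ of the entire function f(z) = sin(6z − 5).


sin(w) is a linear combination of e^{iw} and e^{−iw} (or e^w, e^{−w} in the hyperbolic case), so |sin(w)| ≤ e^{|w|}. With w = 6z − 5, |w| ≤ 6|z| + 5 = 6r + 5 on |z| = r, giving M(r) ≤ e^{6r + 5}, so ρ ≤ 1. On a suitable ray (z = it for sin/cos; z = t for sinh/cosh, t real → ∞), |sin(6z − 5)| grows like e^{6|t|}/2, so ρ ≥ 1. Hence ρ = 1.
Therefore ρ = 1.

Order ρ = 1.


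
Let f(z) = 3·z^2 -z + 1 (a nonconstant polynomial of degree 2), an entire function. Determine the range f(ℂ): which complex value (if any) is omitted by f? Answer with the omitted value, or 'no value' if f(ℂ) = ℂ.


Little Picard bounds the complement of f(ℂ) to at most one point.
For every w ∈ ℂ, the equation p(z) − w = 0 is a nonconstant polynomial in z and hence has at least one root by the fundamental theorem of algebra. So p is surjective onto ℂ, omitting no value.

Omitted value: no value.


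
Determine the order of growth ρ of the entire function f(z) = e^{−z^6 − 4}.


|e^{−z^6 − 4}| = e^{Re(-1·z^6) + -4} ≤ e^{1|z|^6 + -4} = e^{1r^6 + -4} on |z| = r, so ρ ≤ 6. Choosing z on |z|=r so that -1·z^6 is real positive (always possible by picking arg z appropriately) gives |f(z)| = e^{1r^6 + -4}, matching the bound. The additive constant -4 does not affect log log M(r) ~ 6·log r. Hence ρ = 6.
Therefore ρ = 6.

Order ρ = 6.


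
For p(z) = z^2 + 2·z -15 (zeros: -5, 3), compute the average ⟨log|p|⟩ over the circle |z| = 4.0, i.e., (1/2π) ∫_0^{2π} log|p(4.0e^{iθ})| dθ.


Zeros: -5, 3; r = 4.0.
Inside |z| < r: 3. Outside (|z| ≥ r): -5.
p(0) = -15, so log|p(0)| = log(15) = 2.7081.
Apply Jensen: I(r) = log|p(0)| + Σ_k log(r/|z_k|), summed over zeros inside |z| < r.
  log(r/|z_k|) for z_k = 3: log(4.0/3) = 0.2877
  Outside zeros (-5) contribute nothing to the Jensen sum.
Sum over inside zeros: 0.2877.
I(r) = log|p(0)| + (inside sum) = 2.7081 + 0.2877 = 2.9957.
Note: since some zeros are outside |z| ≤ r, the simplified n·log(r) form does NOT apply — only the inside zeros contribute.

I(r) ≈ 2.9957.


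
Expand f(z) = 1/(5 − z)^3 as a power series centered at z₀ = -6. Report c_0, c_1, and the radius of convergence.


Let w = z − z₀, so z = z₀ + w.
Then 5 − z = 5 − (z₀ + w) = (5 − z₀) − w = 11 − w.
f(z) = 1/(11 − w)^3 = (1/(11)^3) · (1 − w/(11))^{−3}.
By the binomial series (1−u)^{−3} = Σ_{n≥0} C(n+2, 2) u^n for |u|<1, with u = w/(11):
  c_n = C(n+2, 2) / (11)^(n+3).
  c_0 = 1/(11)^3 = 1/1331.
  c_1 = 3/(11)^4 = 3/14641.
The series is valid for |w/d| < 1, i.e. |z − z₀| < |d|.
Radius of convergence: R = |5 − z₀| = |11| = 11 (distance from z₀ to the singularity z = 5).

c_0 = 1/1331, c_1 = 3/14641; R = 11.


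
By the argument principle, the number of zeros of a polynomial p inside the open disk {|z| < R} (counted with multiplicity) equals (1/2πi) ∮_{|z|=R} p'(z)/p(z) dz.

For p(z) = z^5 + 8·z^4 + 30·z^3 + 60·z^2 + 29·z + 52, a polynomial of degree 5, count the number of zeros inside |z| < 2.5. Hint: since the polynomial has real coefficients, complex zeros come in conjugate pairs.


The zeros of p are: (0 + 1i), (0 - 1i), -4, (-2 + 3i), (-2 - 3i).
Their magnitudes are: 1, 1, 4, 3.606, 3.606.
Zeros with |z| < R = 2.5: (0 + 1i), (0 - 1i).
Count = 2.
By the argument principle, (1/2πi) ∮_{|z|=R} p'(z)/p(z) dz equals exactly this count.

Number of zeros inside |z| < 2.5: 2.


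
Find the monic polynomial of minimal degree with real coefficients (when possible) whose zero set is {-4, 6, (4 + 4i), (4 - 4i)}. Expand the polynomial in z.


The polynomial is p(z) = ∏_{α ∈ S} (z − α), where S = {-4, 6, (4 + 4i), (4 - 4i)}.
Expanding the product yields: p(z) = z^4 -10·z^3 + 24·z^2 + 128·z -768.
Note conjugate pairs combine to real quadratics: (z − (4+4i))(z − (4−4i)) = z² − 8z + 32.
The resulting polynomial has degree 4 and real coefficients as required.

p(z) = z^4 -10·z^3 + 24·z^2 + 128·z -768.
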